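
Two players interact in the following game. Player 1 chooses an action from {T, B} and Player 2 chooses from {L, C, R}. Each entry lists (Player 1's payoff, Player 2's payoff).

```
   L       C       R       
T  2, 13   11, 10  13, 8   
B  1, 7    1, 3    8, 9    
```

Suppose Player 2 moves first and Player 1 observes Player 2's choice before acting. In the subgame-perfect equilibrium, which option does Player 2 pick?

L

Backward induction with Player 2 moving first.
- L: BR = T, leader payoff 13.
- C: BR = T, leader payoff 10.
- R: BR = T, leader payoff 8.
Maximizing over 13, 10, 8, Player 2 chooses L. Subgame-perfect outcome: (T, L) with payoffs (2, 13).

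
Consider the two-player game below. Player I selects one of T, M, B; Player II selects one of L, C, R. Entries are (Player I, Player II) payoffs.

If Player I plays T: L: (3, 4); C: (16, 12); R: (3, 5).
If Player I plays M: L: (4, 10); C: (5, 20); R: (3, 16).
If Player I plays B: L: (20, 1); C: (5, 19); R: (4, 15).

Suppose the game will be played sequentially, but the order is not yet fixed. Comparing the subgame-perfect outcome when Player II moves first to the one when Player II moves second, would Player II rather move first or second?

If Player I leads: Player II's best replies are T→C, M→C, B→C; Player I's induced payoffs 16, 5, 5; outcome (T, C), payoffs (16, 12).
If Player II leads: Player I's best replies are L→B, C→T, R→B; Player II's induced payoffs 1, 12, 15; outcome (B, R), payoffs (4, 15).
Player II gets 15 moving first and 12 moving second, so Player II prefers to move first.

first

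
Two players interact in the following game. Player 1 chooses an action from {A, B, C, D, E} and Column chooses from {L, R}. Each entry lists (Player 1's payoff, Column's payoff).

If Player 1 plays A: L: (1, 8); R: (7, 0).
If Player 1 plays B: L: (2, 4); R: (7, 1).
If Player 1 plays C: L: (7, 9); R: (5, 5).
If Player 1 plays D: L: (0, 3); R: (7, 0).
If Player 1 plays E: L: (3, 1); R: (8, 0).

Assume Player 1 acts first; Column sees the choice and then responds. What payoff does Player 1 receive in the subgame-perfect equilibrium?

Backward induction with Player 1 moving first.
- A → Column plays L (best of 8, 0); Player 1 gets 1.
- B → Column plays L (best of 4, 1); Player 1 gets 2.
- C → Column plays L (best of 9, 5); Player 1 gets 7.
- D → Column plays L (best of 3, 0); Player 1 gets 0.
- E → Column plays L (best of 1, 0); Player 1 gets 3.
Player 1's induced payoffs are 1, 2, 7, 0, 3, so Player 1 commits to C. Subgame-perfect outcome: (C, L) with payoffs (7, 9).

7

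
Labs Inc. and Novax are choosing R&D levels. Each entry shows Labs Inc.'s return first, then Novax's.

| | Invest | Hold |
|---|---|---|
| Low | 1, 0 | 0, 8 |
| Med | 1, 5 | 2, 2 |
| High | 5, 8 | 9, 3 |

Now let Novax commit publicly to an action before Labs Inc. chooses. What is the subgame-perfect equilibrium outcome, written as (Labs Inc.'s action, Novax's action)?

Work backward from Labs Inc.'s decision.
- Invest: BR = High, leader payoff 8.
- Hold: BR = High, leader payoff 3.
Maximizing over 8, 3, Novax chooses Invest. Subgame-perfect outcome: (High, Invest) with payoffs (5, 8).

(High, Invest)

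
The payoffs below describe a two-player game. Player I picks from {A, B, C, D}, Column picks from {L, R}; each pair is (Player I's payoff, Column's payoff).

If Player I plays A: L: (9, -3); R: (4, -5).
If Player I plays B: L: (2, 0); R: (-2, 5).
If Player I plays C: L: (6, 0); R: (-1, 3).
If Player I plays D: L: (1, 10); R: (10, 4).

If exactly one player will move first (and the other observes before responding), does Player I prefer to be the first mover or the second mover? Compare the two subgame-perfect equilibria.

second

If Player I leads: Column's best replies are A→L, B→R, C→R, D→L; Player I's induced payoffs 9, -2, -1, 1; outcome (A, L), payoffs (9, -3).
If Column leads: Player I's best replies are L→A, R→D; Column's induced payoffs -3, 4; outcome (D, R), payoffs (10, 4).
Player I gets 9 moving first and 10 moving second, so Player I prefers to move second.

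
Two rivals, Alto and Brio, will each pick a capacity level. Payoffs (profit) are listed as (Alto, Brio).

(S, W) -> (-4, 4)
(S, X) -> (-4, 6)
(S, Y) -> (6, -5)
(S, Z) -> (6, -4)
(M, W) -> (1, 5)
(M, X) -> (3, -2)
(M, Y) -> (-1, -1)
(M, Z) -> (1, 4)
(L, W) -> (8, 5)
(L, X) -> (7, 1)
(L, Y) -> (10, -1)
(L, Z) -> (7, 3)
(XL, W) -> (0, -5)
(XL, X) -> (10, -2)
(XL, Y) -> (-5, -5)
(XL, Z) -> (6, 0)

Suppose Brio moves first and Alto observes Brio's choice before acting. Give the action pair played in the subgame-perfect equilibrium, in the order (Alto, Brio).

Solve by backward induction (Brio leads).
- W: BR = L, leader payoff 5.
- X: BR = XL, leader payoff -2.
- Y: BR = L, leader payoff -1.
- Z: BR = L, leader payoff 3.
Among 5, -2, -1, 3, the best is 5 at W. Subgame-perfect outcome: (L, W) with payoffs (8, 5).

(L, W)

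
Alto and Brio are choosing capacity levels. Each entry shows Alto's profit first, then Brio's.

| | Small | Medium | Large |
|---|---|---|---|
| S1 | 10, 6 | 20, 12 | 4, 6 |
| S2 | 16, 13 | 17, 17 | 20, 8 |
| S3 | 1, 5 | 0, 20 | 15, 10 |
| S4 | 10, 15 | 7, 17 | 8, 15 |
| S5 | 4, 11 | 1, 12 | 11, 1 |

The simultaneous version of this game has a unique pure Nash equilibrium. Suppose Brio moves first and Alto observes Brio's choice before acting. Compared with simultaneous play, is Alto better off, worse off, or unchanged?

worse off

Backward induction with Brio moving first.
- Small → Alto plays S2 (best of 10, 16, 1, 10, 4); Brio gets 13.
- Medium → Alto plays S1 (best of 20, 17, 0, 7, 1); Brio gets 12.
- Large → Alto plays S2 (best of 4, 20, 15, 8, 11); Brio gets 8.
Maximizing over 13, 12, 8, Brio chooses Small. Subgame-perfect outcome: (S2, Small) with payoffs (16, 13).
Now find the simultaneous Nash equilibrium.
Alto's best replies: Small→S2; Medium→S1; Large→S2.
Brio's best replies: S1→Medium; S2→Medium; S3→Medium; S4→Medium; S5→Medium.
Only (S1, Medium) has each player best-responding; Nash payoffs (20, 12).
Alto earns 16 sequentially versus 20 at the Nash outcome: worse off.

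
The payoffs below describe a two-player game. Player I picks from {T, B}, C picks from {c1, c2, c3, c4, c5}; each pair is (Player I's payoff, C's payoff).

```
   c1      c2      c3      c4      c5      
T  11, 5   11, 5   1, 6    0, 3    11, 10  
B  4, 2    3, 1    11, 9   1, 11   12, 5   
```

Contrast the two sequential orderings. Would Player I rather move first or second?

If Player I leads: C's best replies are T→c5, B→c4; Player I's induced payoffs 11, 1; outcome (T, c5), payoffs (11, 10).
If C leads: Player I's best replies are c1→T, c2→T, c3→B, c4→B, c5→B; C's induced payoffs 5, 5, 9, 11, 5; outcome (B, c4), payoffs (1, 11).
Player I gets 11 moving first and 1 moving second, so Player I prefers to move first.

first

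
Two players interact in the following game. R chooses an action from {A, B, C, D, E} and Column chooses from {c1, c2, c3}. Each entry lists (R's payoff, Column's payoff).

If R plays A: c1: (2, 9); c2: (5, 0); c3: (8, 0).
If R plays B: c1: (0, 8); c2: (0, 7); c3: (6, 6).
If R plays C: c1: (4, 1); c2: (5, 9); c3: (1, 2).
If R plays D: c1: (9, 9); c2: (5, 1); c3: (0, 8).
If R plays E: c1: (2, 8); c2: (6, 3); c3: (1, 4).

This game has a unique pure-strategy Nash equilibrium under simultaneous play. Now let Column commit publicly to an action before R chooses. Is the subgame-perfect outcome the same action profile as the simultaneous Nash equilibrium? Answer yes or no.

yes

Solve by backward induction (Column leads).
- c1 → R plays D (best of 2, 0, 4, 9, 2); Column gets 9.
- c2 → R plays E (best of 5, 0, 5, 5, 6); Column gets 3.
- c3 → R plays A (best of 8, 6, 1, 0, 1); Column gets 0.
Column's induced payoffs are 9, 3, 0, so Column commits to c1. Subgame-perfect outcome: (D, c1) with payoffs (9, 9).
Now find the simultaneous Nash equilibrium.
R's best replies: c1→D; c2→E; c3→A.
Column's best replies: A→c1; B→c1; C→c2; D→c1; E→c1.
The unique mutual best reply is (D, c1), giving (9, 9).
Sequential outcome (D, c1) coincides with the Nash profile (D, c1).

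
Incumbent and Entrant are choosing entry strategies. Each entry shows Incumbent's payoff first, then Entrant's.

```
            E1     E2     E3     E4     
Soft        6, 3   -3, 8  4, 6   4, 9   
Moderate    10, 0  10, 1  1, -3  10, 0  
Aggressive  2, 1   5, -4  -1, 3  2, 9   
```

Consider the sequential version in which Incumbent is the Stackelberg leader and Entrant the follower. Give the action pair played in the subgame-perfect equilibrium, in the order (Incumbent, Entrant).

Entrant best-responds to each possible Incumbent move:
- Soft → Entrant plays E4 (best of 3, 8, 6, 9); Incumbent gets 4.
- Moderate → Entrant plays E2 (best of 0, 1, -3, 0); Incumbent gets 10.
- Aggressive → Entrant plays E4 (best of 1, -4, 3, 9); Incumbent gets 2.
Maximizing over 4, 10, 2, Incumbent chooses Moderate. Subgame-perfect outcome: (Moderate, E2) with payoffs (10, 1).

(Moderate, E2)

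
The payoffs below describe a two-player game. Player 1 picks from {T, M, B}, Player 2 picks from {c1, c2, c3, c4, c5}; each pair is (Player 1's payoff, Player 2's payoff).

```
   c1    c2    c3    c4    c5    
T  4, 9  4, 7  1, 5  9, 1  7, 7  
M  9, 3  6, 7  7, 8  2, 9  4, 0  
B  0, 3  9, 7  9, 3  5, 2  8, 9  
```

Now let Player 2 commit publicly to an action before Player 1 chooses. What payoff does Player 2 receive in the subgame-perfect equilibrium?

9

Backward induction with Player 2 moving first.
- c1: BR = M, leader payoff 3.
- c2: BR = B, leader payoff 7.
- c3: BR = B, leader payoff 3.
- c4: BR = T, leader payoff 1.
- c5: BR = B, leader payoff 9.
Among 3, 7, 3, 1, 9, the best is 9 at c5. Subgame-perfect outcome: (B, c5) with payoffs (8, 9).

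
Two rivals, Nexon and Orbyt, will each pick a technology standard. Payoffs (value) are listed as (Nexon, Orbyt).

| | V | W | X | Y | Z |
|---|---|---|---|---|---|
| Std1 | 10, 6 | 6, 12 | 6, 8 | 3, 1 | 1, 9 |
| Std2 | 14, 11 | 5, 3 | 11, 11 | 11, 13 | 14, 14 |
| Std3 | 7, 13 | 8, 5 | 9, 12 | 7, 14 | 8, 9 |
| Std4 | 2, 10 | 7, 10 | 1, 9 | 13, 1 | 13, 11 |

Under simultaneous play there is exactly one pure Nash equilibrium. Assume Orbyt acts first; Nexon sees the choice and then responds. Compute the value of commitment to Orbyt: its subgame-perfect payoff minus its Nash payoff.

Work backward from Nexon's decision.
- V: Nexon compares 10, 14, 7, 2 and picks Std2; Orbyt would get 11.
- W: Nexon compares 6, 5, 8, 7 and picks Std3; Orbyt would get 5.
- X: Nexon compares 6, 11, 9, 1 and picks Std2; Orbyt would get 11.
- Y: Nexon compares 3, 11, 7, 13 and picks Std4; Orbyt would get 1.
- Z: Nexon compares 1, 14, 8, 13 and picks Std2; Orbyt would get 14.
Maximizing over 11, 5, 11, 1, 14, Orbyt chooses Z. Subgame-perfect outcome: (Std2, Z) with payoffs (14, 14).
For the simultaneous game, intersect best replies.
Nexon's best replies: V→Std2; W→Std3; X→Std2; Y→Std4; Z→Std2.
Orbyt's best replies: Std1→W; Std2→Z; Std3→Y; Std4→Z.
Only (Std2, Z) has each player best-responding; Nash payoffs (14, 14).
Orbyt's commitment gain: 14 − 14 = 0.

0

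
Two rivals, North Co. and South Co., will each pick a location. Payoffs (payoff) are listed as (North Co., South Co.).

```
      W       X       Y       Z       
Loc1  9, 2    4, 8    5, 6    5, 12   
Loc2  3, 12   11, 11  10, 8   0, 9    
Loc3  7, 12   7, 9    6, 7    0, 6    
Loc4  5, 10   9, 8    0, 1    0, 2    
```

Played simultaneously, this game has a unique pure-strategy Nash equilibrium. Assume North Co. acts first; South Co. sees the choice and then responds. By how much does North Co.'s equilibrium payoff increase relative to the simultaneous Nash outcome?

Solve by backward induction (North Co. leads).
- Loc1: South Co. compares 2, 8, 6, 12 and picks Z; North Co. would get 5.
- Loc2: South Co. compares 12, 11, 8, 9 and picks W; North Co. would get 3.
- Loc3: South Co. compares 12, 9, 7, 6 and picks W; North Co. would get 7.
- Loc4: South Co. compares 10, 8, 1, 2 and picks W; North Co. would get 5.
Among 5, 3, 7, 5, the best is 7 at Loc3. Subgame-perfect outcome: (Loc3, W) with payoffs (7, 12).
Now find the simultaneous Nash equilibrium.
North Co.'s best replies: W→Loc1; X→Loc2; Y→Loc2; Z→Loc1.
South Co.'s best replies: Loc1→Z; Loc2→W; Loc3→W; Loc4→W.
The unique mutual best reply is (Loc1, Z), giving (5, 12).
North Co.'s commitment gain: 7 − 5 = 2.

2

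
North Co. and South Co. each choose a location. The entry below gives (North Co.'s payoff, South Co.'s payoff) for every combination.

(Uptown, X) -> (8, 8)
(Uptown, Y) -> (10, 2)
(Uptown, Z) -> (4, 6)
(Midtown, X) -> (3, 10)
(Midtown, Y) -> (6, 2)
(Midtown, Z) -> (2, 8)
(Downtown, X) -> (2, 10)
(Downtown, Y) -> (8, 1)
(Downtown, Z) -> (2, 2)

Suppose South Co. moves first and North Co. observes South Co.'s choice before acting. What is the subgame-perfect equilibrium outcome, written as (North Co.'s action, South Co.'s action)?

North Co. best-responds to each possible South Co. move:
- X: North Co. compares 8, 3, 2 and picks Uptown; South Co. would get 8.
- Y: North Co. compares 10, 6, 8 and picks Uptown; South Co. would get 2.
- Z: North Co. compares 4, 2, 2 and picks Uptown; South Co. would get 6.
South Co.'s induced payoffs are 8, 2, 6, so South Co. commits to X. Subgame-perfect outcome: (Uptown, X) with payoffs (8, 8).

(Uptown, X)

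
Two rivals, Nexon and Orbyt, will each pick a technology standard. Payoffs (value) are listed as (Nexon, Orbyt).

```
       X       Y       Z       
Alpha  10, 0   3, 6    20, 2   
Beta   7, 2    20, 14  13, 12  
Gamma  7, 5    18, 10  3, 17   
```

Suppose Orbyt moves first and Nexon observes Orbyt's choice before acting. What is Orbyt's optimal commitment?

Y

Nexon best-responds to each possible Orbyt move:
- X → Nexon plays Alpha (best of 10, 7, 7); Orbyt gets 0.
- Y → Nexon plays Beta (best of 3, 20, 18); Orbyt gets 14.
- Z → Nexon plays Alpha (best of 20, 13, 3); Orbyt gets 2.
Maximizing over 0, 14, 2, Orbyt chooses Y. Subgame-perfect outcome: (Beta, Y) with payoffs (20, 14).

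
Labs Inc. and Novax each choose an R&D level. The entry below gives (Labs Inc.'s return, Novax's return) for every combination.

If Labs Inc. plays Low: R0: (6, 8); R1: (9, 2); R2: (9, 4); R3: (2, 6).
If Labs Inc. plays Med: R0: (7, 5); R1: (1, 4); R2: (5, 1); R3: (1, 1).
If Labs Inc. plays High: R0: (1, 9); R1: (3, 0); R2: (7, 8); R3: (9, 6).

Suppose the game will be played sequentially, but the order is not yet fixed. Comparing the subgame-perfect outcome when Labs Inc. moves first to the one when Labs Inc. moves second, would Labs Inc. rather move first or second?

second

If Labs Inc. leads: Novax's best replies are Low→R0, Med→R0, High→R0; Labs Inc.'s induced payoffs 6, 7, 1; outcome (Med, R0), payoffs (7, 5).
If Novax leads: Labs Inc.'s best replies are R0→Med, R1→Low, R2→Low, R3→High; Novax's induced payoffs 5, 2, 4, 6; outcome (High, R3), payoffs (9, 6).
Labs Inc. gets 7 moving first and 9 moving second, so Labs Inc. prefers to move second.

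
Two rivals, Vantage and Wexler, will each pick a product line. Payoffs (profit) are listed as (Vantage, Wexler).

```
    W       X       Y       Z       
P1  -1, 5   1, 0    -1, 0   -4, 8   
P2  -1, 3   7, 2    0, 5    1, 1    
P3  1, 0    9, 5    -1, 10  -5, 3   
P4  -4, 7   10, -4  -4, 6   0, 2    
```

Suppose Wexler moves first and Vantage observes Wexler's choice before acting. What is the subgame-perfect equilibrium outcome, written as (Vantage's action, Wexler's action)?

(P2, Y)

Work backward from Vantage's decision.
- W → Vantage plays P3 (best of -1, -1, 1, -4); Wexler gets 0.
- X → Vantage plays P4 (best of 1, 7, 9, 10); Wexler gets -4.
- Y → Vantage plays P2 (best of -1, 0, -1, -4); Wexler gets 5.
- Z → Vantage plays P2 (best of -4, 1, -5, 0); Wexler gets 1.
Wexler's induced payoffs are 0, -4, 5, 1, so Wexler commits to Y. Subgame-perfect outcome: (P2, Y) with payoffs (0, 5).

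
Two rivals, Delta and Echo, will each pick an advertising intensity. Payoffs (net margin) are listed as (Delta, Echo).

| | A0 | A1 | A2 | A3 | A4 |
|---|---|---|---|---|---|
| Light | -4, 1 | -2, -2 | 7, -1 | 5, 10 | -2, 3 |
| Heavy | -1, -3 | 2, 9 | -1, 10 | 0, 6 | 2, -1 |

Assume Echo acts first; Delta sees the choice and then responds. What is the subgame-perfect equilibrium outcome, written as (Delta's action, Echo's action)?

Backward induction with Echo moving first.
- A0: Delta compares -4, -1 and picks Heavy; Echo would get -3.
- A1: Delta compares -2, 2 and picks Heavy; Echo would get 9.
- A2: Delta compares 7, -1 and picks Light; Echo would get -1.
- A3: Delta compares 5, 0 and picks Light; Echo would get 10.
- A4: Delta compares -2, 2 and picks Heavy; Echo would get -1.
Maximizing over -3, 9, -1, 10, -1, Echo chooses A3. Subgame-perfect outcome: (Light, A3) with payoffs (5, 10).

(Light, A3)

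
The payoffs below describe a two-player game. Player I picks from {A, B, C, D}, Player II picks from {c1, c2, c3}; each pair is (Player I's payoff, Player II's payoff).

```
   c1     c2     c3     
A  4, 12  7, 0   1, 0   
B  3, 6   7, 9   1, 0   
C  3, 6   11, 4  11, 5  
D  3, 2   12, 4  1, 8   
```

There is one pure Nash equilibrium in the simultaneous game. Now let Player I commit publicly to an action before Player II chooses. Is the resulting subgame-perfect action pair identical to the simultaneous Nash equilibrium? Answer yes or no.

Solve by backward induction (Player I leads).
- A: BR = c1, leader payoff 4.
- B: BR = c2, leader payoff 7.
- C: BR = c1, leader payoff 3.
- D: BR = c3, leader payoff 1.
Among 4, 7, 3, 1, the best is 7 at B. Subgame-perfect outcome: (B, c2) with payoffs (7, 9).
Under simultaneous play:
Player I's best replies: c1→A; c2→D; c3→C.
Player II's best replies: A→c1; B→c2; C→c1; D→c3.
The unique mutual best reply is (A, c1), giving (4, 12).
Sequential outcome (B, c2) differs from the Nash profile (A, c1).

no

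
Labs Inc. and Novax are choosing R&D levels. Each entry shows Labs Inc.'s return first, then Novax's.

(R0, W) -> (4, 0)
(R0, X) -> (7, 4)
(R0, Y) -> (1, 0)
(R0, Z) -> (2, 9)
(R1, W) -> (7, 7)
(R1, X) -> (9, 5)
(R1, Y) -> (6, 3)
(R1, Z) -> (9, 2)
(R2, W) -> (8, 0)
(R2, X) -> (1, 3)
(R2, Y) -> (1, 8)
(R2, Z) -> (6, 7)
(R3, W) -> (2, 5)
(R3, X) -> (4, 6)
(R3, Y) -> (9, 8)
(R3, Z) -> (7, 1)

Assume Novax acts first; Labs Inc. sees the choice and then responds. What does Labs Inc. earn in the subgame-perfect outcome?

9

Backward induction with Novax moving first.
- W → Labs Inc. plays R2 (best of 4, 7, 8, 2); Novax gets 0.
- X → Labs Inc. plays R1 (best of 7, 9, 1, 4); Novax gets 5.
- Y → Labs Inc. plays R3 (best of 1, 6, 1, 9); Novax gets 8.
- Z → Labs Inc. plays R1 (best of 2, 9, 6, 7); Novax gets 2.
Among 0, 5, 8, 2, the best is 8 at Y. Subgame-perfect outcome: (R3, Y) with payoffs (9, 8).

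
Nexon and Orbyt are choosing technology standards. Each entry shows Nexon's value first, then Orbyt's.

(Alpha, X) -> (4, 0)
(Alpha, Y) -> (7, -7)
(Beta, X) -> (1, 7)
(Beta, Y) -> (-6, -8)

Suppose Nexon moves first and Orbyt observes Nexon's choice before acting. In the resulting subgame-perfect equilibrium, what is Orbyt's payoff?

0

Solve by backward induction (Nexon leads).
- Alpha: BR = X, leader payoff 4.
- Beta: BR = X, leader payoff 1.
Nexon's induced payoffs are 4, 1, so Nexon commits to Alpha. Subgame-perfect outcome: (Alpha, X) with payoffs (4, 0).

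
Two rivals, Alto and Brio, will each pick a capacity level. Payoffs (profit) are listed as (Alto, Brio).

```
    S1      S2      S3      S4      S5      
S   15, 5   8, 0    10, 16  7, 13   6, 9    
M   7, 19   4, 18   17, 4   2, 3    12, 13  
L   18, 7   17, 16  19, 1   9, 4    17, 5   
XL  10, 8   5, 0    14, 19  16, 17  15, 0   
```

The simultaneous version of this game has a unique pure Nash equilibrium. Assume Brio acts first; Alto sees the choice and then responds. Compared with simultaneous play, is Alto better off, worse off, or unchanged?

Work backward from Alto's decision.
- S1 → Alto plays L (best of 15, 7, 18, 10); Brio gets 7.
- S2 → Alto plays L (best of 8, 4, 17, 5); Brio gets 16.
- S3 → Alto plays L (best of 10, 17, 19, 14); Brio gets 1.
- S4 → Alto plays XL (best of 7, 2, 9, 16); Brio gets 17.
- S5 → Alto plays L (best of 6, 12, 17, 15); Brio gets 5.
Maximizing over 7, 16, 1, 17, 5, Brio chooses S4. Subgame-perfect outcome: (XL, S4) with payoffs (16, 17).
For the simultaneous game, intersect best replies.
Alto's best replies: S1→L; S2→L; S3→L; S4→XL; S5→L.
Brio's best replies: S→S3; M→S1; L→S2; XL→S3.
Only (L, S2) has each player best-responding; Nash payoffs (17, 16).
Alto earns 16 sequentially versus 17 at the Nash outcome: worse off.

worse off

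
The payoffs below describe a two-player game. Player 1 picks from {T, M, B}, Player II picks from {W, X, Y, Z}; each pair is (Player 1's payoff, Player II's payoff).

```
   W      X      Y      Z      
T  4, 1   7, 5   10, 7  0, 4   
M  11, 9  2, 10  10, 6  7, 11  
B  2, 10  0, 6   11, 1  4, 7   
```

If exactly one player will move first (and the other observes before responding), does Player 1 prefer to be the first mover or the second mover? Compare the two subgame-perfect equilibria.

If Player 1 leads: Player II's best replies are T→Y, M→Z, B→W; Player 1's induced payoffs 10, 7, 2; outcome (T, Y), payoffs (10, 7).
If Player II leads: Player 1's best replies are W→M, X→T, Y→B, Z→M; Player II's induced payoffs 9, 5, 1, 11; outcome (M, Z), payoffs (7, 11).
Player 1 gets 10 moving first and 7 moving second, so Player 1 prefers to move first.

first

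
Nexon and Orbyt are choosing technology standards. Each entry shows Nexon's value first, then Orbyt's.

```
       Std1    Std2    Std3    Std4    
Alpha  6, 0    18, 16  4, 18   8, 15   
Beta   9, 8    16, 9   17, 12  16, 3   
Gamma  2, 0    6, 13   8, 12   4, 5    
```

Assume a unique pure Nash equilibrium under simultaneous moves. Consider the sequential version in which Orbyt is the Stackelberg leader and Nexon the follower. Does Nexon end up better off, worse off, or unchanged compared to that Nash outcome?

Work backward from Nexon's decision.
- Std1: BR = Beta, leader payoff 8.
- Std2: BR = Alpha, leader payoff 16.
- Std3: BR = Beta, leader payoff 12.
- Std4: BR = Beta, leader payoff 3.
Maximizing over 8, 16, 12, 3, Orbyt chooses Std2. Subgame-perfect outcome: (Alpha, Std2) with payoffs (18, 16).
For the simultaneous game, intersect best replies.
Nexon's best replies: Std1→Beta; Std2→Alpha; Std3→Beta; Std4→Beta.
Orbyt's best replies: Alpha→Std3; Beta→Std3; Gamma→Std2.
Only (Beta, Std3) has each player best-responding; Nash payoffs (17, 12).
Nexon earns 18 sequentially versus 17 at the Nash outcome: better off.

better off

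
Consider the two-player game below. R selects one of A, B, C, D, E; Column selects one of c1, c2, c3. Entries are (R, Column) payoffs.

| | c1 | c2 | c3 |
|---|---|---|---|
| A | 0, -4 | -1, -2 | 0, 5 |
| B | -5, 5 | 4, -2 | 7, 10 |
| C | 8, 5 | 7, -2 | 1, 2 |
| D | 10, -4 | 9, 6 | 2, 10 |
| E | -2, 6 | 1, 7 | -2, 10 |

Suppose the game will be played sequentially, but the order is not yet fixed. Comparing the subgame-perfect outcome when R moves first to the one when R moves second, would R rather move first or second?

first

If R leads: Column's best replies are A→c3, B→c3, C→c1, D→c3, E→c3; R's induced payoffs 0, 7, 8, 2, -2; outcome (C, c1), payoffs (8, 5).
If Column leads: R's best replies are c1→D, c2→D, c3→B; Column's induced payoffs -4, 6, 10; outcome (B, c3), payoffs (7, 10).
R gets 8 moving first and 7 moving second, so R prefers to move first.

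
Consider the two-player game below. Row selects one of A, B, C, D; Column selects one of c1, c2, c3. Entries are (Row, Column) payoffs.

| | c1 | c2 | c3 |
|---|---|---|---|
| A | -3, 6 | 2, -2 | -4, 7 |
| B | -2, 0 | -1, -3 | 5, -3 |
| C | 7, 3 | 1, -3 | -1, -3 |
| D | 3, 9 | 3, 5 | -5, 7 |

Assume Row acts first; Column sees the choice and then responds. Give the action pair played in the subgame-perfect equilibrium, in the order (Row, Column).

Work backward from Column's decision.
- A → Column plays c3 (best of 6, -2, 7); Row gets -4.
- B → Column plays c1 (best of 0, -3, -3); Row gets -2.
- C → Column plays c1 (best of 3, -3, -3); Row gets 7.
- D → Column plays c1 (best of 9, 5, 7); Row gets 3.
Among -4, -2, 7, 3, the best is 7 at C. Subgame-perfect outcome: (C, c1) with payoffs (7, 3).

(C, c1)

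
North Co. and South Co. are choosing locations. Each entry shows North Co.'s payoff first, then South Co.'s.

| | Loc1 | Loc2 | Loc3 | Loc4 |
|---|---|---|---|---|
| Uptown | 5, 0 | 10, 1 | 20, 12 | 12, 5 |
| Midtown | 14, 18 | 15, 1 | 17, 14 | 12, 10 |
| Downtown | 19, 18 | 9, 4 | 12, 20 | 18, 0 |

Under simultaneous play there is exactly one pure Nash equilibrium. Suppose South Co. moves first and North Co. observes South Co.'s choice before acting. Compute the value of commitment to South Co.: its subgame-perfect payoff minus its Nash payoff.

Backward induction with South Co. moving first.
- Loc1 → North Co. plays Downtown (best of 5, 14, 19); South Co. gets 18.
- Loc2 → North Co. plays Midtown (best of 10, 15, 9); South Co. gets 1.
- Loc3 → North Co. plays Uptown (best of 20, 17, 12); South Co. gets 12.
- Loc4 → North Co. plays Downtown (best of 12, 12, 18); South Co. gets 0.
Among 18, 1, 12, 0, the best is 18 at Loc1. Subgame-perfect outcome: (Downtown, Loc1) with payoffs (19, 18).
Under simultaneous play:
North Co.'s best replies: Loc1→Downtown; Loc2→Midtown; Loc3→Uptown; Loc4→Downtown.
South Co.'s best replies: Uptown→Loc3; Midtown→Loc1; Downtown→Loc3.
The unique mutual best reply is (Uptown, Loc3), giving (20, 12).
South Co.'s commitment gain: 18 − 12 = 6.

6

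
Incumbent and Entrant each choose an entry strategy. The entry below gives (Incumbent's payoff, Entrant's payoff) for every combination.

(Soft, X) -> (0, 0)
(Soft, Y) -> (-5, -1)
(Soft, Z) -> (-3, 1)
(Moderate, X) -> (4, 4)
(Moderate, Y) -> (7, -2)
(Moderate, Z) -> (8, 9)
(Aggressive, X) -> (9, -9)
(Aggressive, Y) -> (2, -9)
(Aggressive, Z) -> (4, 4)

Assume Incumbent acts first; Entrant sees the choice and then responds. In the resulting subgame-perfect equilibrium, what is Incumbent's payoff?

Work backward from Entrant's decision.
- Soft → Entrant plays Z (best of 0, -1, 1); Incumbent gets -3.
- Moderate → Entrant plays Z (best of 4, -2, 9); Incumbent gets 8.
- Aggressive → Entrant plays Z (best of -9, -9, 4); Incumbent gets 4.
Maximizing over -3, 8, 4, Incumbent chooses Moderate. Subgame-perfect outcome: (Moderate, Z) with payoffs (8, 9).

8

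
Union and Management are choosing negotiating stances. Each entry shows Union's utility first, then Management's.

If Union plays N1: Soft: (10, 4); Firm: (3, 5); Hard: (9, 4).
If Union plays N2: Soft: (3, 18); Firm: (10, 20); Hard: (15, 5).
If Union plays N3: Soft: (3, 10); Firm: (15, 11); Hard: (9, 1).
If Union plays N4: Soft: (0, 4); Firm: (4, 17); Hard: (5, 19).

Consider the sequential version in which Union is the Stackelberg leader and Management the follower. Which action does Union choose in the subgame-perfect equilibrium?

N3

Backward induction with Union moving first.
- N1: Management compares 4, 5, 4 and picks Firm; Union would get 3.
- N2: Management compares 18, 20, 5 and picks Firm; Union would get 10.
- N3: Management compares 10, 11, 1 and picks Firm; Union would get 15.
- N4: Management compares 4, 17, 19 and picks Hard; Union would get 5.
Union's induced payoffs are 3, 10, 15, 5, so Union commits to N3. Subgame-perfect outcome: (N3, Firm) with payoffs (15, 11).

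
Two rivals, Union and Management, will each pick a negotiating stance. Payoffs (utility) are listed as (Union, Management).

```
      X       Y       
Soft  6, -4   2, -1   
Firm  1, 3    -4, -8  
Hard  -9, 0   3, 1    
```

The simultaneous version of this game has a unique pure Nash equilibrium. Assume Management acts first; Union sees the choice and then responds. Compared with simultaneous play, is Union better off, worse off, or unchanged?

Solve by backward induction (Management leads).
- X: BR = Soft, leader payoff -4.
- Y: BR = Hard, leader payoff 1.
Among -4, 1, the best is 1 at Y. Subgame-perfect outcome: (Hard, Y) with payoffs (3, 1).
Now find the simultaneous Nash equilibrium.
Union's best replies: X→Soft; Y→Hard.
Management's best replies: Soft→Y; Firm→X; Hard→Y.
The unique mutual best reply is (Hard, Y), giving (3, 1).
Union earns 3 sequentially versus 3 at the Nash outcome: unchanged.

unchanged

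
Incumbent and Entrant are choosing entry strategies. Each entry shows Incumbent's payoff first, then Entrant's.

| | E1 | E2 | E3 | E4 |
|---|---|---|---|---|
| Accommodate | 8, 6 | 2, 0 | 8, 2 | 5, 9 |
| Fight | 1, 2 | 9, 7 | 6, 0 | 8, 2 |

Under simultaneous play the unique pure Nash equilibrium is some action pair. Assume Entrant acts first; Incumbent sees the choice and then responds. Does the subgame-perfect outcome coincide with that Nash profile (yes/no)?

yes

Work backward from Incumbent's decision.
- E1 → Incumbent plays Accommodate (best of 8, 1); Entrant gets 6.
- E2 → Incumbent plays Fight (best of 2, 9); Entrant gets 7.
- E3 → Incumbent plays Accommodate (best of 8, 6); Entrant gets 2.
- E4 → Incumbent plays Fight (best of 5, 8); Entrant gets 2.
Maximizing over 6, 7, 2, 2, Entrant chooses E2. Subgame-perfect outcome: (Fight, E2) with payoffs (9, 7).
Under simultaneous play:
Incumbent's best replies: E1→Accommodate; E2→Fight; E3→Accommodate; E4→Fight.
Entrant's best replies: Accommodate→E4; Fight→E2.
The unique mutual best reply is (Fight, E2), giving (9, 7).
Sequential outcome (Fight, E2) coincides with the Nash profile (Fight, E2).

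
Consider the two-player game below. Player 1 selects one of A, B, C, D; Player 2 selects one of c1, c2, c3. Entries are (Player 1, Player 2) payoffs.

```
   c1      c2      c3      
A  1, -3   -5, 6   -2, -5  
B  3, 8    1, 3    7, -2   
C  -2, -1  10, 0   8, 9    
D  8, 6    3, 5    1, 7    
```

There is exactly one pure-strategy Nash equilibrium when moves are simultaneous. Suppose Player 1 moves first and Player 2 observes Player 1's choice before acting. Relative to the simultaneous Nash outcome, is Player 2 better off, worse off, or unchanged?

unchanged

Work backward from Player 2's decision.
- A → Player 2 plays c2 (best of -3, 6, -5); Player 1 gets -5.
- B → Player 2 plays c1 (best of 8, 3, -2); Player 1 gets 3.
- C → Player 2 plays c3 (best of -1, 0, 9); Player 1 gets 8.
- D → Player 2 plays c3 (best of 6, 5, 7); Player 1 gets 1.
Maximizing over -5, 3, 8, 1, Player 1 chooses C. Subgame-perfect outcome: (C, c3) with payoffs (8, 9).
Now find the simultaneous Nash equilibrium.
Player 1's best replies: c1→D; c2→C; c3→C.
Player 2's best replies: A→c2; B→c1; C→c3; D→c3.
Only (C, c3) has each player best-responding; Nash payoffs (8, 9).
Player 2 earns 9 sequentially versus 9 at the Nash outcome: unchanged.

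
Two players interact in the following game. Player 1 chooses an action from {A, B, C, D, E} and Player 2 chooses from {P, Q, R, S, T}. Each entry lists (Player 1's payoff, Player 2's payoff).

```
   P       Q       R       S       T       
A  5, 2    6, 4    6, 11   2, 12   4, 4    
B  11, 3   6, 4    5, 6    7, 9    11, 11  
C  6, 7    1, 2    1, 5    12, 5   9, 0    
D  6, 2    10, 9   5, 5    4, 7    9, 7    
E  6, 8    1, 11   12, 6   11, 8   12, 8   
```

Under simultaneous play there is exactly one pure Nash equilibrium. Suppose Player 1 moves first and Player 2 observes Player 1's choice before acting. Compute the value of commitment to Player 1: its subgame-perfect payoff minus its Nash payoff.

1

Backward induction with Player 1 moving first.
- A → Player 2 plays S (best of 2, 4, 11, 12, 4); Player 1 gets 2.
- B → Player 2 plays T (best of 3, 4, 6, 9, 11); Player 1 gets 11.
- C → Player 2 plays P (best of 7, 2, 5, 5, 0); Player 1 gets 6.
- D → Player 2 plays Q (best of 2, 9, 5, 7, 7); Player 1 gets 10.
- E → Player 2 plays Q (best of 8, 11, 6, 8, 8); Player 1 gets 1.
Player 1's induced payoffs are 2, 11, 6, 10, 1, so Player 1 commits to B. Subgame-perfect outcome: (B, T) with payoffs (11, 11).
Under simultaneous play:
Player 1's best replies: P→B; Q→D; R→E; S→C; T→E.
Player 2's best replies: A→S; B→T; C→P; D→Q; E→Q.
Only (D, Q) has each player best-responding; Nash payoffs (10, 9).
Player 1's commitment gain: 11 − 10 = 1.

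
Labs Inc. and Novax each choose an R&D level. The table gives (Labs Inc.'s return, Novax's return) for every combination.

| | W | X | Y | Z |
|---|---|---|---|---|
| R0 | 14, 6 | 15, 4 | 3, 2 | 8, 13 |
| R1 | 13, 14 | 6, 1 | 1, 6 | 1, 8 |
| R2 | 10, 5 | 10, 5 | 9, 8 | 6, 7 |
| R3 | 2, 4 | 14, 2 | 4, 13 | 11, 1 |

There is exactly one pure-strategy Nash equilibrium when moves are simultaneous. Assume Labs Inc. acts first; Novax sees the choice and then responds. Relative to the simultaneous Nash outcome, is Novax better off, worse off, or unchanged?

better off

Novax best-responds to each possible Labs Inc. move:
- R0: BR = Z, leader payoff 8.
- R1: BR = W, leader payoff 13.
- R2: BR = Y, leader payoff 9.
- R3: BR = Y, leader payoff 4.
Maximizing over 8, 13, 9, 4, Labs Inc. chooses R1. Subgame-perfect outcome: (R1, W) with payoffs (13, 14).
For the simultaneous game, intersect best replies.
Labs Inc.'s best replies: W→R0; X→R0; Y→R2; Z→R3.
Novax's best replies: R0→Z; R1→W; R2→Y; R3→Y.
The unique mutual best reply is (R2, Y), giving (9, 8).
Novax earns 14 sequentially versus 8 at the Nash outcome: better off.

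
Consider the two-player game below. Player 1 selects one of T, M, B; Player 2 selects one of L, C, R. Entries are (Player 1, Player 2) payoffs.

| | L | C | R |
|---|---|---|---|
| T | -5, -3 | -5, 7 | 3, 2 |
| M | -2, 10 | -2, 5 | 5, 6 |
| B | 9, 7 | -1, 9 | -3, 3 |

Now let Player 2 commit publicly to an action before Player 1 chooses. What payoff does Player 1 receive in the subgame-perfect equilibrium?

Player 1 best-responds to each possible Player 2 move:
- L → Player 1 plays B (best of -5, -2, 9); Player 2 gets 7.
- C → Player 1 plays B (best of -5, -2, -1); Player 2 gets 9.
- R → Player 1 plays M (best of 3, 5, -3); Player 2 gets 6.
Maximizing over 7, 9, 6, Player 2 chooses C. Subgame-perfect outcome: (B, C) with payoffs (-1, 9).

-1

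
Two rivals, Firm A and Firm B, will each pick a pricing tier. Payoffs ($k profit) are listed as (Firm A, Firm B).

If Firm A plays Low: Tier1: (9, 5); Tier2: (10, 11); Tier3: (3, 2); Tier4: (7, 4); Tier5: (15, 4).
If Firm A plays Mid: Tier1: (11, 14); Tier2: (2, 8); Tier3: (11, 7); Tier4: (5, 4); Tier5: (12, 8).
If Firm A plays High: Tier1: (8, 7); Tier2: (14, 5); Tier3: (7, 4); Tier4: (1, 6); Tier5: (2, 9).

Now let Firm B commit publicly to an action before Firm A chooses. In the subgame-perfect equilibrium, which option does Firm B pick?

Solve by backward induction (Firm B leads).
- Tier1: BR = Mid, leader payoff 14.
- Tier2: BR = High, leader payoff 5.
- Tier3: BR = Mid, leader payoff 7.
- Tier4: BR = Low, leader payoff 4.
- Tier5: BR = Low, leader payoff 4.
Maximizing over 14, 5, 7, 4, 4, Firm B chooses Tier1. Subgame-perfect outcome: (Mid, Tier1) with payoffs (11, 14).

Tier1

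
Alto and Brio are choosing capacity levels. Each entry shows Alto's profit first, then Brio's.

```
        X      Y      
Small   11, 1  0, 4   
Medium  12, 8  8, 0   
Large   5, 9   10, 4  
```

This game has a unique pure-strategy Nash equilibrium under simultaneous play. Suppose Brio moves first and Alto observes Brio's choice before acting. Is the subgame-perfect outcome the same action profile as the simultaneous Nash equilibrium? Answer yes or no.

yes

Work backward from Alto's decision.
- X → Alto plays Medium (best of 11, 12, 5); Brio gets 8.
- Y → Alto plays Large (best of 0, 8, 10); Brio gets 4.
Among 8, 4, the best is 8 at X. Subgame-perfect outcome: (Medium, X) with payoffs (12, 8).
For the simultaneous game, intersect best replies.
Alto's best replies: X→Medium; Y→Large.
Brio's best replies: Small→Y; Medium→X; Large→X.
The unique mutual best reply is (Medium, X), giving (12, 8).
Sequential outcome (Medium, X) coincides with the Nash profile (Medium, X).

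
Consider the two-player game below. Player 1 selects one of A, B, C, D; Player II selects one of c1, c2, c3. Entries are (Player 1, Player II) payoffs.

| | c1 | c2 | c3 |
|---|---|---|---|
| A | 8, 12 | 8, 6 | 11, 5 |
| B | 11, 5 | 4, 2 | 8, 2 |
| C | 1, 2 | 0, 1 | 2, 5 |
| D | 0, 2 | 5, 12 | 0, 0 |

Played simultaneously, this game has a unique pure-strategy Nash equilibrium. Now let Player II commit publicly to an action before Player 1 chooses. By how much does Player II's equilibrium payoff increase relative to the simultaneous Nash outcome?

Player 1 best-responds to each possible Player II move:
- c1: Player 1 compares 8, 11, 1, 0 and picks B; Player II would get 5.
- c2: Player 1 compares 8, 4, 0, 5 and picks A; Player II would get 6.
- c3: Player 1 compares 11, 8, 2, 0 and picks A; Player II would get 5.
Among 5, 6, 5, the best is 6 at c2. Subgame-perfect outcome: (A, c2) with payoffs (8, 6).
For the simultaneous game, intersect best replies.
Player 1's best replies: c1→B; c2→A; c3→A.
Player II's best replies: A→c1; B→c1; C→c3; D→c2.
The unique mutual best reply is (B, c1), giving (11, 5).
Player II's commitment gain: 6 − 5 = 1.

1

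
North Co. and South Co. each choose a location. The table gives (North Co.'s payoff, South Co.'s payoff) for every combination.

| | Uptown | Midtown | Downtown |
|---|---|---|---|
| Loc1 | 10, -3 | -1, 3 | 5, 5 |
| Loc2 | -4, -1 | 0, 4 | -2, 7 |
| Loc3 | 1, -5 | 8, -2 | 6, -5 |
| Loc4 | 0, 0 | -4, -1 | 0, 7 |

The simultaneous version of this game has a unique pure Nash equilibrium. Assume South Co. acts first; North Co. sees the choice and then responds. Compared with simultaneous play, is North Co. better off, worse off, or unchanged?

unchanged

Work backward from North Co.'s decision.
- Uptown: BR = Loc1, leader payoff -3.
- Midtown: BR = Loc3, leader payoff -2.
- Downtown: BR = Loc3, leader payoff -5.
Maximizing over -3, -2, -5, South Co. chooses Midtown. Subgame-perfect outcome: (Loc3, Midtown) with payoffs (8, -2).
Now find the simultaneous Nash equilibrium.
North Co.'s best replies: Uptown→Loc1; Midtown→Loc3; Downtown→Loc3.
South Co.'s best replies: Loc1→Downtown; Loc2→Downtown; Loc3→Midtown; Loc4→Downtown.
Only (Loc3, Midtown) has each player best-responding; Nash payoffs (8, -2).
North Co. earns 8 sequentially versus 8 at the Nash outcome: unchanged.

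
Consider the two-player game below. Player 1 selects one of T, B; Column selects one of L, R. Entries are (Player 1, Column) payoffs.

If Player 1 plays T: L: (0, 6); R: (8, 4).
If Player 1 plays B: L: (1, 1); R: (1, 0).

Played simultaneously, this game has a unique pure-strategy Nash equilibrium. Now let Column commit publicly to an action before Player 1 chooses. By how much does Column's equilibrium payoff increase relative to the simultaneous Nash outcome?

3

Backward induction with Column moving first.
- L: BR = B, leader payoff 1.
- R: BR = T, leader payoff 4.
Column's induced payoffs are 1, 4, so Column commits to R. Subgame-perfect outcome: (T, R) with payoffs (8, 4).
Now find the simultaneous Nash equilibrium.
Player 1's best replies: L→B; R→T.
Column's best replies: T→L; B→L.
The unique mutual best reply is (B, L), giving (1, 1).
Column's commitment gain: 4 − 1 = 3.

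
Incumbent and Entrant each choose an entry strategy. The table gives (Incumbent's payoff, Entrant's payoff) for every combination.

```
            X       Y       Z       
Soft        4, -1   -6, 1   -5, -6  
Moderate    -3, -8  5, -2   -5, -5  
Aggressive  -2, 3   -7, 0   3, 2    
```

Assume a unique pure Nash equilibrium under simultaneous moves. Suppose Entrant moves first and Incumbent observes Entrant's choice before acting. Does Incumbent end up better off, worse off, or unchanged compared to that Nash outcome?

Incumbent best-responds to each possible Entrant move:
- X → Incumbent plays Soft (best of 4, -3, -2); Entrant gets -1.
- Y → Incumbent plays Moderate (best of -6, 5, -7); Entrant gets -2.
- Z → Incumbent plays Aggressive (best of -5, -5, 3); Entrant gets 2.
Entrant's induced payoffs are -1, -2, 2, so Entrant commits to Z. Subgame-perfect outcome: (Aggressive, Z) with payoffs (3, 2).
For the simultaneous game, intersect best replies.
Incumbent's best replies: X→Soft; Y→Moderate; Z→Aggressive.
Entrant's best replies: Soft→Y; Moderate→Y; Aggressive→X.
Only (Moderate, Y) has each player best-responding; Nash payoffs (5, -2).
Incumbent earns 3 sequentially versus 5 at the Nash outcome: worse off.

worse off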